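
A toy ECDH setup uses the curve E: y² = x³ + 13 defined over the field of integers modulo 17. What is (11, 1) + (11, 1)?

tangent at (11, 1): λ = (3·11² + 0)/(2·1) ≡ 6/2. 2⁻¹ ≡ 9 (mod 17) since 2·9 = 18 ≡ 1, so λ ≡ 6·9 ≡ 3.
  x = λ² - 11 - 11 = 9 - 22 ≡ 4; y = λ·(11 - 4) - 1 ≡ 3. → (4, 3)

(4, 3)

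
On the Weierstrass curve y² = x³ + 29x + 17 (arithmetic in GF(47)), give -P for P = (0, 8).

-(0, 8) = (0, -8 mod 47) = (0, 39).

(0, 39)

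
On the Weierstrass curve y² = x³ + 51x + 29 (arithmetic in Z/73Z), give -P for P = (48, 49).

(48, 24)

-(48, 49) = (48, -49 mod 73) = (48, 24).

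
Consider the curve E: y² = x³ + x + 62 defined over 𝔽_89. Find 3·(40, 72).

Write G = (40, 72).
Repeated addition: build up to 3G.
2G: tangent at (40, 72): λ = (3·40² + 1)/(2·72) ≡ 84/55. 55⁻¹ ≡ 34 (mod 89) since 55·34 = 1870 ≡ 1, so λ ≡ 84·34 ≡ 8.
  x = λ² - 40 - 40 = 64 - 80 ≡ 73; y = λ·(40 - 73) - 72 ≡ 20. → (73, 20)
3G: (73, 20) + (40, 72). λ = (72 - 20)/(40 - 73) ≡ 52/56 mod 89. 56⁻¹ ≡ 62 (mod 89) since 56·62 = 3472 ≡ 1, so λ ≡ 20.
  x = λ² - 73 - 40 = 400 - 113 ≡ 20; y = λ·(73 - 20) - 20 ≡ 61. → (20, 61)

(20, 61)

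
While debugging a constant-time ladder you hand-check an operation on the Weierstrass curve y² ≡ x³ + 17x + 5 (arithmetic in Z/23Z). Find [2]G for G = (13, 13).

(10, 5)

tangent at (13, 13): λ = (3·13² + 17)/(2·13) ≡ 18/3. 3⁻¹ ≡ 8 (mod 23), so λ ≡ 18·8 ≡ 6.
  x = λ² - 13 - 13 = 36 - 26 ≡ 10; y = λ·(13 - 10) - 13 ≡ 5. → (10, 5)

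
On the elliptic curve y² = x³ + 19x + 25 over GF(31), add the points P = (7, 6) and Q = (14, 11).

(7, 6) + (14, 11). λ = (11 - 6)/(14 - 7) ≡ 5/7 mod 31. 7⁻¹ ≡ 9 (mod 31), so λ ≡ 14.
  x = λ² - 7 - 14 = 196 - 21 ≡ 20; y = λ·(7 - 20) - 6 ≡ 29. → (20, 29)

(20, 29)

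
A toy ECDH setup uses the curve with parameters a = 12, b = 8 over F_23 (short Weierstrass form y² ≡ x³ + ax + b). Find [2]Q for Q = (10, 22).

(5, 3)

tangent at (10, 22): λ = (3·10² + 12)/(2·22) ≡ 13/21. 21⁻¹ ≡ 11 (mod 23), so λ ≡ 13·11 ≡ 5.
  x = λ² - 10 - 10 = 25 - 20 ≡ 5; y = λ·(10 - 5) - 22 ≡ 3. → (5, 3)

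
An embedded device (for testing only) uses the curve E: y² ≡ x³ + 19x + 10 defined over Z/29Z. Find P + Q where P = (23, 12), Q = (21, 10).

(23, 12) + (21, 10). λ = (10 - 12)/(21 - 23) ≡ 27/27 mod 29. 27⁻¹ ≡ 14 (mod 29), so λ ≡ 1.
  x = λ² - 23 - 21 = 1 - 44 ≡ 15; y = λ·(23 - 15) - 12 ≡ 25. → (15, 25)

(15, 25)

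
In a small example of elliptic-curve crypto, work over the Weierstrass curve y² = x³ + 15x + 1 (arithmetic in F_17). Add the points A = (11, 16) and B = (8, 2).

(11, 16) + (8, 2). λ = (2 - 16)/(8 - 11) ≡ 3/14 mod 17. 14⁻¹ ≡ 11 (mod 17) since 14·11 = 154 ≡ 1, so λ ≡ 16.
  x = λ² - 11 - 8 = 256 - 19 ≡ 16; y = λ·(11 - 16) - 16 ≡ 6. → (16, 6)

(16, 6)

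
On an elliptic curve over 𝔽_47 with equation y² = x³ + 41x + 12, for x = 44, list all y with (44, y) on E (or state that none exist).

12, 35

x³ + 41x + 12 = 87000 ≡ 3 (mod 47).
Square roots of 3 mod 47: 12 and 35 (since 12² = 144 ≡ 3).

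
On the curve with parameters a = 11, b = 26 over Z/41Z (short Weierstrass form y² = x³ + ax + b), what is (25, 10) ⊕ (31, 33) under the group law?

(35, 20)

(25, 10) + (31, 33). λ = (33 - 10)/(31 - 25) ≡ 23/6 mod 41. 6⁻¹ ≡ 7 (mod 41), so λ ≡ 38.
  x = λ² - 25 - 31 = 1444 - 56 ≡ 35; y = λ·(25 - 35) - 10 ≡ 20. → (35, 20)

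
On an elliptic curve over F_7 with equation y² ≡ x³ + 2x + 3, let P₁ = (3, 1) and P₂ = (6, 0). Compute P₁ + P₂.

(2, 1)

(3, 1) + (6, 0). λ = (0 - 1)/(6 - 3) ≡ 6/3 mod 7. 3⁻¹ ≡ 5 (mod 7), so λ ≡ 2.
  x = λ² - 3 - 6 = 4 - 9 ≡ 2; y = λ·(3 - 2) - 1 ≡ 1. → (2, 1)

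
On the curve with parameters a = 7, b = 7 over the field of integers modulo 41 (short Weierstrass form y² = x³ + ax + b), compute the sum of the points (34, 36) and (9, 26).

(34, 36) + (9, 26). λ = (26 - 36)/(9 - 34) ≡ 31/16 mod 41. 16⁻¹ ≡ 18 (mod 41) since 16·18 = 288 ≡ 1, so λ ≡ 25.
  x = λ² - 34 - 9 = 625 - 43 ≡ 8; y = λ·(34 - 8) - 36 ≡ 40. → (8, 40)

(8, 40)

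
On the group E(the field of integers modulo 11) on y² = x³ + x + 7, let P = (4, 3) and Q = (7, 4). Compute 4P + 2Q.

First 4P:
Repeated addition: build up to 4P.
2P: tangent at (4, 3): λ = (3·4² + 1)/(2·3) ≡ 5/6. 6⁻¹ ≡ 2 (mod 11) since 6·2 = 12 ≡ 1, so λ ≡ 5·2 ≡ 10.
  x = λ² - 4 - 4 = 100 - 8 ≡ 4; y = λ·(4 - 4) - 3 ≡ 8. → (4, 8)
3P: (4, 8) + (4, 3): same x and y₁ ≡ -y₂, so the sum is O.
4P: O + (4, 3) = (4, 3) (identity).
4P = (4, 3).
Next 2Q:
Repeated addition: build up to 2Q.
2Q: tangent at (7, 4): λ = (3·7² + 1)/(2·4) ≡ 5/8. 8⁻¹ ≡ 7 (mod 11), so λ ≡ 5·7 ≡ 2.
  x = λ² - 7 - 7 = 4 - 14 ≡ 1; y = λ·(7 - 1) - 4 ≡ 8. → (1, 8)
2Q = (1, 8).
Finally 4P + 2Q:
(4, 3) + (1, 8). λ = (8 - 3)/(1 - 4) ≡ 5/8 mod 11. 8⁻¹ ≡ 7 (mod 11), so λ ≡ 2.
  x = λ² - 4 - 1 = 4 - 5 ≡ 10; y = λ·(4 - 10) - 3 ≡ 7. → (10, 7)

(10, 7)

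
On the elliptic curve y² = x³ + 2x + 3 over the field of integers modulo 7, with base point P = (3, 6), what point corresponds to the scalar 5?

(3, 1)

Repeated addition: build up to 5P.
2P: tangent at (3, 6): λ = (3·3² + 2)/(2·6) ≡ 1/5. 5⁻¹ ≡ 3 (mod 7), so λ ≡ 1·3 ≡ 3.
  x = λ² - 3 - 3 = 9 - 6 ≡ 3; y = λ·(3 - 3) - 6 ≡ 1. → (3, 1)
3P: (3, 1) + (3, 6): same x and y₁ ≡ -y₂, so the sum is the point at infinity.
4P: the point at infinity + (3, 6) = (3, 6) (identity).
5P: tangent at (3, 6): λ = (3·3² + 2)/(2·6) ≡ 1/5. 5⁻¹ ≡ 3 (mod 7), so λ ≡ 1·3 ≡ 3.
  x = λ² - 3 - 3 = 9 - 6 ≡ 3; y = λ·(3 - 3) - 6 ≡ 1. → (3, 1)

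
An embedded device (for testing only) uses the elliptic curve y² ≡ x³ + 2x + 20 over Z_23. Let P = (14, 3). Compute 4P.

Double-and-add on 4 = (100)₂. Start with P = (14, 3) for the leading 1-bit.
double: tangent at (14, 3): λ = (3·14² + 2)/(2·3) ≡ 15/6. 6⁻¹ ≡ 4 (mod 23), so λ ≡ 15·4 ≡ 14.
  x = λ² - 14 - 14 = 196 - 28 ≡ 7; y = λ·(14 - 7) - 3 ≡ 3. → (7, 3)
double: tangent at (7, 3): λ = (3·7² + 2)/(2·3) ≡ 11/6. 6⁻¹ ≡ 4 (mod 23), so λ ≡ 11·4 ≡ 21.
  x = λ² - 7 - 7 = 441 - 14 ≡ 13; y = λ·(7 - 13) - 3 ≡ 9. → (13, 9)

(13, 9)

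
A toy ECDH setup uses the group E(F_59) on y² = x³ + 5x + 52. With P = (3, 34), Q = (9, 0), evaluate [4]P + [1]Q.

First 4P:
Repeated addition: build up to 4P.
2P: tangent at (3, 34): λ = (3·3² + 5)/(2·34) ≡ 32/9. 9⁻¹ ≡ 46 (mod 59) since 9·46 = 414 ≡ 1, so λ ≡ 32·46 ≡ 56.
  x = λ² - 3 - 3 = 3136 - 6 ≡ 3; y = λ·(3 - 3) - 34 ≡ 25. → (3, 25)
3P: (3, 25) + (3, 34): same x and y₁ ≡ -y₂, so the sum is ∞.
4P: ∞ + (3, 34) = (3, 34) (identity).
4P = (3, 34).
Finally 4P + Q:
(3, 34) + (9, 0). λ = (0 - 34)/(9 - 3) ≡ 25/6 mod 59. 6⁻¹ ≡ 10 (mod 59), so λ ≡ 14.
  x = λ² - 3 - 9 = 196 - 12 ≡ 7; y = λ·(3 - 7) - 34 ≡ 28. → (7, 28)

(7, 28)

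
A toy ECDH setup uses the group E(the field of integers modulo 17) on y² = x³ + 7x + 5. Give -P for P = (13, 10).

-(13, 10) = (13, -10 mod 17) = (13, 7).

(13, 7)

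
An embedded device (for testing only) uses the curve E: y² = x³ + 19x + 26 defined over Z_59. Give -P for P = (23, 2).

-(23, 2) = (23, -2 mod 59) = (23, 57).

(23, 57)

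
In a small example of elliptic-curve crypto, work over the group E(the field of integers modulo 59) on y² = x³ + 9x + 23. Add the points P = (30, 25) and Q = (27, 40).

(30, 25) + (27, 40). λ = (40 - 25)/(27 - 30) ≡ 15/56 mod 59. 56⁻¹ ≡ 39 (mod 59) since 56·39 = 2184 ≡ 1, so λ ≡ 54.
  x = λ² - 30 - 27 = 2916 - 57 ≡ 27; y = λ·(30 - 27) - 25 ≡ 19. → (27, 19)

(27, 19)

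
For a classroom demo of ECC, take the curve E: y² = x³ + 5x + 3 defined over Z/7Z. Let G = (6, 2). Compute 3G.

Repeated addition: build up to 3G.
2G: tangent at (6, 2): λ = (3·6² + 5)/(2·2) ≡ 1/4. 4⁻¹ ≡ 2 (mod 7), so λ ≡ 1·2 ≡ 2.
  x = λ² - 6 - 6 = 4 - 12 ≡ 6; y = λ·(6 - 6) - 2 ≡ 5. → (6, 5)
3G: (6, 5) + (6, 2): same x and y₁ ≡ -y₂, so the sum is ∞.

O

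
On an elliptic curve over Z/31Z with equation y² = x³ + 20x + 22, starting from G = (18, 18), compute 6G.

Repeated addition: build up to 6G.
2G: tangent at (18, 18): λ = (3·18² + 20)/(2·18) ≡ 0/5. 5⁻¹ ≡ 25 (mod 31), so λ ≡ 0·25 ≡ 0.
  x = λ² - 18 - 18 = 0 - 36 ≡ 26; y = λ·(18 - 26) - 18 ≡ 13. → (26, 13)
3G: (26, 13) + (18, 18). λ = (18 - 13)/(18 - 26) ≡ 5/23 mod 31. 23⁻¹ ≡ 27 (mod 31), so λ ≡ 11.
  x = λ² - 26 - 18 = 121 - 44 ≡ 15; y = λ·(26 - 15) - 13 ≡ 15. → (15, 15)
4G: (15, 15) + (18, 18). λ = (18 - 15)/(18 - 15) ≡ 3/3 mod 31. 3⁻¹ ≡ 21 (mod 31), so λ ≡ 1.
  x = λ² - 15 - 18 = 1 - 33 ≡ 30; y = λ·(15 - 30) - 15 ≡ 1. → (30, 1)
5G: (30, 1) + (18, 18). λ = (18 - 1)/(18 - 30) ≡ 17/19 mod 31. 19⁻¹ ≡ 18 (mod 31), so λ ≡ 27.
  x = λ² - 30 - 18 = 729 - 48 ≡ 30; y = λ·(30 - 30) - 1 ≡ 30. → (30, 30)
6G: (30, 30) + (18, 18). λ = (18 - 30)/(18 - 30) ≡ 19/19 mod 31. 19⁻¹ ≡ 18 (mod 31), so λ ≡ 1.
  x = λ² - 30 - 18 = 1 - 48 ≡ 15; y = λ·(30 - 15) - 30 ≡ 16. → (15, 16)

(15, 16)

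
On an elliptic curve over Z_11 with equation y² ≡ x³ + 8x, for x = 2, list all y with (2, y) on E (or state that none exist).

none

x³ + 8x + 0 = 24 ≡ 2 (mod 11).
2 is a non-residue mod 11; no y exists.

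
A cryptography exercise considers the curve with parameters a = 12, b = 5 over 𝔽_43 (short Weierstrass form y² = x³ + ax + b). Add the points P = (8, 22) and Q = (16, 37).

(8, 22) + (16, 37). λ = (37 - 22)/(16 - 8) ≡ 15/8 mod 43. 8⁻¹ ≡ 27 (mod 43), so λ ≡ 18.
  x = λ² - 8 - 16 = 324 - 24 ≡ 42; y = λ·(8 - 42) - 22 ≡ 11. → (42, 11)

(42, 11)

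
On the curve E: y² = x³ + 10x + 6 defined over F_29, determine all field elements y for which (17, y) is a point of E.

x³ + 10x + 6 = 5089 ≡ 14 (mod 29).
14 is a non-residue mod 29; no y exists.

none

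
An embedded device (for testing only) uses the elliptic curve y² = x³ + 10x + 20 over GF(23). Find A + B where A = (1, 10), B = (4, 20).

(1, 13)

(1, 10) + (4, 20). λ = (20 - 10)/(4 - 1) ≡ 10/3 mod 23. 3⁻¹ ≡ 8 (mod 23), so λ ≡ 11.
  x = λ² - 1 - 4 = 121 - 5 ≡ 1; y = λ·(1 - 1) - 10 ≡ 13. → (1, 13)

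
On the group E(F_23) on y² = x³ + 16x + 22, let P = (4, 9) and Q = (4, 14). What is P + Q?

The two points share x = 4 and their y-coordinates satisfy 9 + 14 ≡ 0 (mod 23), so they are inverses. Their sum is 𝒪.

O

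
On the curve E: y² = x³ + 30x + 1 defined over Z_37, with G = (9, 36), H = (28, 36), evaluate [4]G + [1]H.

First 4G:
Double-and-add on 4 = (100)₂. Start with G = (9, 36) for the leading 1-bit.
double: tangent at (9, 36): λ = (3·9² + 30)/(2·36) ≡ 14/35. 35⁻¹ ≡ 18 (mod 37), so λ ≡ 14·18 ≡ 30.
  x = λ² - 9 - 9 = 900 - 18 ≡ 31; y = λ·(9 - 31) - 36 ≡ 7. → (31, 7)
double: tangent at (31, 7): λ = (3·31² + 30)/(2·7) ≡ 27/14. 14⁻¹ ≡ 8 (mod 37) since 14·8 = 112 ≡ 1, so λ ≡ 27·8 ≡ 31.
  x = λ² - 31 - 31 = 961 - 62 ≡ 11; y = λ·(31 - 11) - 7 ≡ 21. → (11, 21)
4G = (11, 21).
Finally 4G + H:
(11, 21) + (28, 36). λ = (36 - 21)/(28 - 11) ≡ 15/17 mod 37. 17⁻¹ ≡ 24 (mod 37) since 17·24 = 408 ≡ 1, so λ ≡ 27.
  x = λ² - 11 - 28 = 729 - 39 ≡ 24; y = λ·(11 - 24) - 21 ≡ 35. → (24, 35)

(24, 35)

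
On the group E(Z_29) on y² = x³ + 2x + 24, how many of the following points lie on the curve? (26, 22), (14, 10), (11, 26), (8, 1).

(26, 22): 22² ≡ 20, rhs ≡ 20 → on.
(14, 10): 10² ≡ 13, rhs ≡ 12 → off.
(11, 26): 26² ≡ 9, rhs ≡ 14 → off.
(8, 1): 1² ≡ 1, rhs ≡ 1 → on.

2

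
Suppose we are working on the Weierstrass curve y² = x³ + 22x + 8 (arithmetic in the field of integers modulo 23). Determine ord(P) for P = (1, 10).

2P: tangent at (1, 10): λ = (3·1² + 22)/(2·10) ≡ 2/20. 20⁻¹ ≡ 15 (mod 23), so λ ≡ 2·15 ≡ 7.
  x = λ² - 1 - 1 = 49 - 2 ≡ 1; y = λ·(1 - 1) - 10 ≡ 13. → (1, 13)
3P: (1, 13) + (1, 10): same x and y₁ ≡ -y₂, so the sum is O.
3P = O, so the order is 3.

3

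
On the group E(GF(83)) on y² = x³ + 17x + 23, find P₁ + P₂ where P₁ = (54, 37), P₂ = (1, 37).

(28, 46)

(54, 37) + (1, 37). λ = (37 - 37)/(1 - 54) ≡ 0/30 mod 83. 30⁻¹ ≡ 36 (mod 83), so λ ≡ 0.
  x = λ² - 54 - 1 = 0 - 55 ≡ 28; y = λ·(54 - 28) - 37 ≡ 46. → (28, 46)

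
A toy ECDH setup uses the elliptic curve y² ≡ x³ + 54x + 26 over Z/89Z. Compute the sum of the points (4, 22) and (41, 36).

(55, 2)

(4, 22) + (41, 36). λ = (36 - 22)/(41 - 4) ≡ 14/37 mod 89. 37⁻¹ ≡ 77 (mod 89), so λ ≡ 10.
  x = λ² - 4 - 41 = 100 - 45 ≡ 55; y = λ·(4 - 55) - 22 ≡ 2. → (55, 2)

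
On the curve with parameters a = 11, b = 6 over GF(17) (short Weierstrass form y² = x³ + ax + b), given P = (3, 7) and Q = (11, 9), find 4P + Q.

(11, 8)

First 4P:
Repeated addition: build up to 4P.
2P: tangent at (3, 7): λ = (3·3² + 11)/(2·7) ≡ 4/14. 14⁻¹ ≡ 11 (mod 17), so λ ≡ 4·11 ≡ 10.
  x = λ² - 3 - 3 = 100 - 6 ≡ 9; y = λ·(3 - 9) - 7 ≡ 1. → (9, 1)
3P: (9, 1) + (3, 7). λ = (7 - 1)/(3 - 9) ≡ 6/11 mod 17. 11⁻¹ ≡ 14 (mod 17), so λ ≡ 16.
  x = λ² - 9 - 3 = 256 - 12 ≡ 6; y = λ·(9 - 6) - 1 ≡ 13. → (6, 13)
4P: (6, 13) + (3, 7). λ = (7 - 13)/(3 - 6) ≡ 11/14 mod 17. 14⁻¹ ≡ 11 (mod 17), so λ ≡ 2.
  x = λ² - 6 - 3 = 4 - 9 ≡ 12; y = λ·(6 - 12) - 13 ≡ 9. → (12, 9)
4P = (12, 9).
Finally 4P + Q:
(12, 9) + (11, 9). λ = (9 - 9)/(11 - 12) ≡ 0/16 mod 17. 16⁻¹ ≡ 16 (mod 17) since 16·16 = 256 ≡ 1, so λ ≡ 0.
  x = λ² - 12 - 11 = 0 - 23 ≡ 11; y = λ·(12 - 11) - 9 ≡ 8. → (11, 8)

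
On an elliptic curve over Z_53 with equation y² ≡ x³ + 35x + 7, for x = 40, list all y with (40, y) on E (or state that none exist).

none

x³ + 35x + 7 = 65407 ≡ 5 (mod 53).
5 is a non-residue mod 53; no y exists.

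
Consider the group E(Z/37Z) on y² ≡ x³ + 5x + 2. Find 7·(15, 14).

(10, 4)

Write G = (15, 14).
Repeated addition: build up to 7G.
2G: tangent at (15, 14): λ = (3·15² + 5)/(2·14) ≡ 14/28. 28⁻¹ ≡ 4 (mod 37) since 28·4 = 112 ≡ 1, so λ ≡ 14·4 ≡ 19.
  x = λ² - 15 - 15 = 361 - 30 ≡ 35; y = λ·(15 - 35) - 14 ≡ 13. → (35, 13)
3G: (35, 13) + (15, 14). λ = (14 - 13)/(15 - 35) ≡ 1/17 mod 37. 17⁻¹ ≡ 24 (mod 37), so λ ≡ 24.
  x = λ² - 35 - 15 = 576 - 50 ≡ 8; y = λ·(35 - 8) - 13 ≡ 6. → (8, 6)
4G: (8, 6) + (15, 14). λ = (14 - 6)/(15 - 8) ≡ 8/7 mod 37. 7⁻¹ ≡ 16 (mod 37) since 7·16 = 112 ≡ 1, so λ ≡ 17.
  x = λ² - 8 - 15 = 289 - 23 ≡ 7; y = λ·(8 - 7) - 6 ≡ 11. → (7, 11)
5G: (7, 11) + (15, 14). λ = (14 - 11)/(15 - 7) ≡ 3/8 mod 37. 8⁻¹ ≡ 14 (mod 37) since 8·14 = 112 ≡ 1, so λ ≡ 5.
  x = λ² - 7 - 15 = 25 - 22 ≡ 3; y = λ·(7 - 3) - 11 ≡ 9. → (3, 9)
6G: (3, 9) + (15, 14). λ = (14 - 9)/(15 - 3) ≡ 5/12 mod 37. 12⁻¹ ≡ 34 (mod 37) since 12·34 = 408 ≡ 1, so λ ≡ 22.
  x = λ² - 3 - 15 = 484 - 18 ≡ 22; y = λ·(3 - 22) - 9 ≡ 17. → (22, 17)
7G: (22, 17) + (15, 14). λ = (14 - 17)/(15 - 22) ≡ 34/30 mod 37. 30⁻¹ ≡ 21 (mod 37) since 30·21 = 630 ≡ 1, so λ ≡ 11.
  x = λ² - 22 - 15 = 121 - 37 ≡ 10; y = λ·(22 - 10) - 17 ≡ 4. → (10, 4)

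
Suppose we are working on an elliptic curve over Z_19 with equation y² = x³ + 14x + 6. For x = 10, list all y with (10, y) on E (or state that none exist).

x³ + 14x + 6 = 1146 ≡ 6 (mod 19).
Square roots of 6 mod 19: 5 and 14 (since 5² = 25 ≡ 6).

5, 14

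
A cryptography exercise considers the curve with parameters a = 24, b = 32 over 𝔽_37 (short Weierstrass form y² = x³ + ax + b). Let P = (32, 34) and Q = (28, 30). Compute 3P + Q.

First 3P:
Repeated addition: build up to 3P.
2P: tangent at (32, 34): λ = (3·32² + 24)/(2·34) ≡ 25/31. 31⁻¹ ≡ 6 (mod 37), so λ ≡ 25·6 ≡ 2.
  x = λ² - 32 - 32 = 4 - 64 ≡ 14; y = λ·(32 - 14) - 34 ≡ 2. → (14, 2)
3P: (14, 2) + (32, 34). λ = (34 - 2)/(32 - 14) ≡ 32/18 mod 37. 18⁻¹ ≡ 35 (mod 37) since 18·35 = 630 ≡ 1, so λ ≡ 10.
  x = λ² - 14 - 32 = 100 - 46 ≡ 17; y = λ·(14 - 17) - 2 ≡ 5. → (17, 5)
3P = (17, 5).
Finally 3P + Q:
(17, 5) + (28, 30). λ = (30 - 5)/(28 - 17) ≡ 25/11 mod 37. 11⁻¹ ≡ 27 (mod 37), so λ ≡ 9.
  x = λ² - 17 - 28 = 81 - 45 ≡ 36; y = λ·(17 - 36) - 5 ≡ 9. → (36, 9)

(36, 9)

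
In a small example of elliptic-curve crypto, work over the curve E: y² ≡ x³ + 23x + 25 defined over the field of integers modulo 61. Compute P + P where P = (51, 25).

tangent at (51, 25): λ = (3·51² + 23)/(2·25) ≡ 18/50. 50⁻¹ ≡ 11 (mod 61), so λ ≡ 18·11 ≡ 15.
  x = λ² - 51 - 51 = 225 - 102 ≡ 1; y = λ·(51 - 1) - 25 ≡ 54. → (1, 54)

(1, 54)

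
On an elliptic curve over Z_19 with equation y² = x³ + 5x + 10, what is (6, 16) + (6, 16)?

tangent at (6, 16): λ = (3·6² + 5)/(2·16) ≡ 18/13. 13⁻¹ ≡ 3 (mod 19) since 13·3 = 39 ≡ 1, so λ ≡ 18·3 ≡ 16.
  x = λ² - 6 - 6 = 256 - 12 ≡ 16; y = λ·(6 - 16) - 16 ≡ 14. → (16, 14)

(16, 14)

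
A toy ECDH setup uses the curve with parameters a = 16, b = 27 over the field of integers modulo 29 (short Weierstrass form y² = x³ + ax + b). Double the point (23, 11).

(21, 24)

tangent at (23, 11): λ = (3·23² + 16)/(2·11) ≡ 8/22. 22⁻¹ ≡ 4 (mod 29) since 22·4 = 88 ≡ 1, so λ ≡ 8·4 ≡ 3.
  x = λ² - 23 - 23 = 9 - 46 ≡ 21; y = λ·(23 - 21) - 11 ≡ 24. → (21, 24)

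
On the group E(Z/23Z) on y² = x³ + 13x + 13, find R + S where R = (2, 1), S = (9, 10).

(2, 1) + (9, 10). λ = (10 - 1)/(9 - 2) ≡ 9/7 mod 23. 7⁻¹ ≡ 10 (mod 23), so λ ≡ 21.
  x = λ² - 2 - 9 = 441 - 11 ≡ 16; y = λ·(2 - 16) - 1 ≡ 4. → (16, 4)

(16, 4)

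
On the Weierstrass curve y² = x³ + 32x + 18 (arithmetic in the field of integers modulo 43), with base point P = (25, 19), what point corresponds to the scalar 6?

Double-and-add on 6 = (110)₂. Start with P = (25, 19) for the leading 1-bit.
double: tangent at (25, 19): λ = (3·25² + 32)/(2·19) ≡ 15/38. 38⁻¹ ≡ 17 (mod 43) since 38·17 = 646 ≡ 1, so λ ≡ 15·17 ≡ 40.
  x = λ² - 25 - 25 = 1600 - 50 ≡ 2; y = λ·(25 - 2) - 19 ≡ 41. → (2, 41)
add P: (2, 41) + (25, 19). λ = (19 - 41)/(25 - 2) ≡ 21/23 mod 43. 23⁻¹ ≡ 15 (mod 43) since 23·15 = 345 ≡ 1, so λ ≡ 14.
  x = λ² - 2 - 25 = 196 - 27 ≡ 40; y = λ·(2 - 40) - 41 ≡ 29. → (40, 29)
double: tangent at (40, 29): λ = (3·40² + 32)/(2·29) ≡ 16/15. 15⁻¹ ≡ 23 (mod 43), so λ ≡ 16·23 ≡ 24.
  x = λ² - 40 - 40 = 576 - 80 ≡ 23; y = λ·(40 - 23) - 29 ≡ 35. → (23, 35)

(23, 35)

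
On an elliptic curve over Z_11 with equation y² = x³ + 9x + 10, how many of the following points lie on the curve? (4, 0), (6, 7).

(4, 0): 0² ≡ 0, rhs ≡ 0 → on.
(6, 7): 7² ≡ 5, rhs ≡ 5 → on.

2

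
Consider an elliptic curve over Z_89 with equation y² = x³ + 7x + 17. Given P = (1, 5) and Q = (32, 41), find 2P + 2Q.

First 2P:
Repeated addition: build up to 2P.
2P: tangent at (1, 5): λ = (3·1² + 7)/(2·5) ≡ 10/10. 10⁻¹ ≡ 9 (mod 89), so λ ≡ 10·9 ≡ 1.
  x = λ² - 1 - 1 = 1 - 2 ≡ 88; y = λ·(1 - 88) - 5 ≡ 86. → (88, 86)
2P = (88, 86).
Next 2Q:
Repeated addition: build up to 2Q.
2Q: tangent at (32, 41): λ = (3·32² + 7)/(2·41) ≡ 53/82. 82⁻¹ ≡ 38 (mod 89) since 82·38 = 3116 ≡ 1, so λ ≡ 53·38 ≡ 56.
  x = λ² - 32 - 32 = 3136 - 64 ≡ 46; y = λ·(32 - 46) - 41 ≡ 65. → (46, 65)
2Q = (46, 65).
Finally 2P + 2Q:
(88, 86) + (46, 65). λ = (65 - 86)/(46 - 88) ≡ 68/47 mod 89. 47⁻¹ ≡ 36 (mod 89) since 47·36 = 1692 ≡ 1, so λ ≡ 45.
  x = λ² - 88 - 46 = 2025 - 134 ≡ 22; y = λ·(88 - 22) - 86 ≡ 36. → (22, 36)

(22, 36)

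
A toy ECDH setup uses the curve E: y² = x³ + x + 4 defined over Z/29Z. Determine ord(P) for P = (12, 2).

11

2P: tangent at (12, 2): λ = (3·12² + 1)/(2·2) ≡ 27/4. 4⁻¹ ≡ 22 (mod 29), so λ ≡ 27·22 ≡ 14.
  x = λ² - 12 - 12 = 196 - 24 ≡ 27; y = λ·(12 - 27) - 2 ≡ 20. → (27, 20)
3P: (27, 20) + (12, 2). λ = (2 - 20)/(12 - 27) ≡ 11/14 mod 29. 14⁻¹ ≡ 27 (mod 29) since 14·27 = 378 ≡ 1, so λ ≡ 7.
  x = λ² - 27 - 12 = 49 - 39 ≡ 10; y = λ·(27 - 10) - 20 ≡ 12. → (10, 12)
4P: (10, 12) + (12, 2). λ = (2 - 12)/(12 - 10) ≡ 19/2 mod 29. 2⁻¹ ≡ 15 (mod 29) since 2·15 = 30 ≡ 1, so λ ≡ 24.
  x = λ² - 10 - 12 = 576 - 22 ≡ 3; y = λ·(10 - 3) - 12 ≡ 11. → (3, 11)
5P: (3, 11) + (12, 2). λ = (2 - 11)/(12 - 3) ≡ 20/9 mod 29. 9⁻¹ ≡ 13 (mod 29), so λ ≡ 28.
  x = λ² - 3 - 12 = 784 - 15 ≡ 15; y = λ·(3 - 15) - 11 ≡ 1. → (15, 1)
6P: (15, 1) + (12, 2). λ = (2 - 1)/(12 - 15) ≡ 1/26 mod 29. 26⁻¹ ≡ 19 (mod 29), so λ ≡ 19.
  x = λ² - 15 - 12 = 361 - 27 ≡ 15; y = λ·(15 - 15) - 1 ≡ 28. → (15, 28)
7P: (15, 28) + (12, 2). λ = (2 - 28)/(12 - 15) ≡ 3/26 mod 29. 26⁻¹ ≡ 19 (mod 29) since 26·19 = 494 ≡ 1, so λ ≡ 28.
  x = λ² - 15 - 12 = 784 - 27 ≡ 3; y = λ·(15 - 3) - 28 ≡ 18. → (3, 18)
8P: (3, 18) + (12, 2). λ = (2 - 18)/(12 - 3) ≡ 13/9 mod 29. 9⁻¹ ≡ 13 (mod 29), so λ ≡ 24.
  x = λ² - 3 - 12 = 576 - 15 ≡ 10; y = λ·(3 - 10) - 18 ≡ 17. → (10, 17)
9P: (10, 17) + (12, 2). λ = (2 - 17)/(12 - 10) ≡ 14/2 mod 29. 2⁻¹ ≡ 15 (mod 29), so λ ≡ 7.
  x = λ² - 10 - 12 = 49 - 22 ≡ 27; y = λ·(10 - 27) - 17 ≡ 9. → (27, 9)
10P: (27, 9) + (12, 2). λ = (2 - 9)/(12 - 27) ≡ 22/14 mod 29. 14⁻¹ ≡ 27 (mod 29), so λ ≡ 14.
  x = λ² - 27 - 12 = 196 - 39 ≡ 12; y = λ·(27 - 12) - 9 ≡ 27. → (12, 27)
11P: (12, 27) + (12, 2): same x and y₁ ≡ -y₂, so the sum is O.
11P = O, so the order is 11.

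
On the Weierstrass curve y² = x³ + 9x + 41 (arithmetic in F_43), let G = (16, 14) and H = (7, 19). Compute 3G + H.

(2, 14)

First 3G:
Repeated addition: build up to 3G.
2G: tangent at (16, 14): λ = (3·16² + 9)/(2·14) ≡ 3/28. 28⁻¹ ≡ 20 (mod 43), so λ ≡ 3·20 ≡ 17.
  x = λ² - 16 - 16 = 289 - 32 ≡ 42; y = λ·(16 - 42) - 14 ≡ 17. → (42, 17)
3G: (42, 17) + (16, 14). λ = (14 - 17)/(16 - 42) ≡ 40/17 mod 43. 17⁻¹ ≡ 38 (mod 43) since 17·38 = 646 ≡ 1, so λ ≡ 15.
  x = λ² - 42 - 16 = 225 - 58 ≡ 38; y = λ·(42 - 38) - 17 ≡ 0. → (38, 0)
3G = (38, 0).
Finally 3G + H:
(38, 0) + (7, 19). λ = (19 - 0)/(7 - 38) ≡ 19/12 mod 43. 12⁻¹ ≡ 18 (mod 43), so λ ≡ 41.
  x = λ² - 38 - 7 = 1681 - 45 ≡ 2; y = λ·(38 - 2) - 0 ≡ 14. → (2, 14)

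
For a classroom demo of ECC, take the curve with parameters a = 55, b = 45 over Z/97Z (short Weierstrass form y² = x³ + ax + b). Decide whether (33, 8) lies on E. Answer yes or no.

y² = 8² ≡ 64; x³ + 55x + 45 = 37797 ≡ 64 (mod 97). 64 = 64.

yes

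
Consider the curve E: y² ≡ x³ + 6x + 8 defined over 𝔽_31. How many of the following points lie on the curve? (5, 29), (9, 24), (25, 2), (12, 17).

(5, 29): 29² ≡ 4, rhs ≡ 8 → off.
(9, 24): 24² ≡ 18, rhs ≡ 16 → off.
(25, 2): 2² ≡ 4, rhs ≡ 4 → on.
(12, 17): 17² ≡ 10, rhs ≡ 10 → on.

2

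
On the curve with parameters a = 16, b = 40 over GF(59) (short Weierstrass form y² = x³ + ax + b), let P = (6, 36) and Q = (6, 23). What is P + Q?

The two points share x = 6 and their y-coordinates satisfy 36 + 23 ≡ 0 (mod 59), so they are inverses. Their sum is 𝒪.

O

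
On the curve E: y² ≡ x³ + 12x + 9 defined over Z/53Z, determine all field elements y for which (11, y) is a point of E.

none

x³ + 12x + 9 = 1472 ≡ 41 (mod 53).
41 is a non-residue mod 53; no y exists.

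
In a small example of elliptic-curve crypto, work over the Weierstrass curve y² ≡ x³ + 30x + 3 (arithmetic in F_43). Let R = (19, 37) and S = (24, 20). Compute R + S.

(19, 37) + (24, 20). λ = (20 - 37)/(24 - 19) ≡ 26/5 mod 43. 5⁻¹ ≡ 26 (mod 43), so λ ≡ 31.
  x = λ² - 19 - 24 = 961 - 43 ≡ 15; y = λ·(19 - 15) - 37 ≡ 1. → (15, 1)

(15, 1)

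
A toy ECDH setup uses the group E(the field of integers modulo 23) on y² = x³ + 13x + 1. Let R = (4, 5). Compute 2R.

tangent at (4, 5): λ = (3·4² + 13)/(2·5) ≡ 15/10. 10⁻¹ ≡ 7 (mod 23) since 10·7 = 70 ≡ 1, so λ ≡ 15·7 ≡ 13.
  x = λ² - 4 - 4 = 169 - 8 ≡ 0; y = λ·(4 - 0) - 5 ≡ 1. → (0, 1)

(0, 1)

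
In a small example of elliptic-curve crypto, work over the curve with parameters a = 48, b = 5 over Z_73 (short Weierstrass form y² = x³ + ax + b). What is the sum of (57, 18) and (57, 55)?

The two points share x = 57 and their y-coordinates satisfy 18 + 55 ≡ 0 (mod 73), so they are inverses. Their sum is the point at infinity.

O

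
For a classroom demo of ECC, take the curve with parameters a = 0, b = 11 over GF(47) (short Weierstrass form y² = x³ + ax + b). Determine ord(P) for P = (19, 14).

2P: tangent at (19, 14): λ = (3·19² + 0)/(2·14) ≡ 2/28. 28⁻¹ ≡ 42 (mod 47), so λ ≡ 2·42 ≡ 37.
  x = λ² - 19 - 19 = 1369 - 38 ≡ 15; y = λ·(19 - 15) - 14 ≡ 40. → (15, 40)
3P: (15, 40) + (19, 14). λ = (14 - 40)/(19 - 15) ≡ 21/4 mod 47. 4⁻¹ ≡ 12 (mod 47) since 4·12 = 48 ≡ 1, so λ ≡ 17.
  x = λ² - 15 - 19 = 289 - 34 ≡ 20; y = λ·(15 - 20) - 40 ≡ 16. → (20, 16)
4P: (20, 16) + (19, 14). λ = (14 - 16)/(19 - 20) ≡ 45/46 mod 47. 46⁻¹ ≡ 46 (mod 47), so λ ≡ 2.
  x = λ² - 20 - 19 = 4 - 39 ≡ 12; y = λ·(20 - 12) - 16 ≡ 0. → (12, 0)
5P: (12, 0) + (19, 14). λ = (14 - 0)/(19 - 12) ≡ 14/7 mod 47. 7⁻¹ ≡ 27 (mod 47), so λ ≡ 2.
  x = λ² - 12 - 19 = 4 - 31 ≡ 20; y = λ·(12 - 20) - 0 ≡ 31. → (20, 31)
6P: (20, 31) + (19, 14). λ = (14 - 31)/(19 - 20) ≡ 30/46 mod 47. 46⁻¹ ≡ 46 (mod 47), so λ ≡ 17.
  x = λ² - 20 - 19 = 289 - 39 ≡ 15; y = λ·(20 - 15) - 31 ≡ 7. → (15, 7)
7P: (15, 7) + (19, 14). λ = (14 - 7)/(19 - 15) ≡ 7/4 mod 47. 4⁻¹ ≡ 12 (mod 47) since 4·12 = 48 ≡ 1, so λ ≡ 37.
  x = λ² - 15 - 19 = 1369 - 34 ≡ 19; y = λ·(15 - 19) - 7 ≡ 33. → (19, 33)
8P: (19, 33) + (19, 14): same x and y₁ ≡ -y₂, so the sum is ∞.
8P = ∞, so the order is 8.

8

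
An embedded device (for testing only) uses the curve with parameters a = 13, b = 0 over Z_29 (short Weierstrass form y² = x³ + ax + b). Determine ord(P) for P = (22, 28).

10

2P: tangent at (22, 28): λ = (3·22² + 13)/(2·28) ≡ 15/27. 27⁻¹ ≡ 14 (mod 29), so λ ≡ 15·14 ≡ 7.
  x = λ² - 22 - 22 = 49 - 44 ≡ 5; y = λ·(22 - 5) - 28 ≡ 4. → (5, 4)
3P: (5, 4) + (22, 28). λ = (28 - 4)/(22 - 5) ≡ 24/17 mod 29. 17⁻¹ ≡ 12 (mod 29), so λ ≡ 27.
  x = λ² - 5 - 22 = 729 - 27 ≡ 6; y = λ·(5 - 6) - 4 ≡ 27. → (6, 27)
4P: (6, 27) + (22, 28). λ = (28 - 27)/(22 - 6) ≡ 1/16 mod 29. 16⁻¹ ≡ 20 (mod 29) since 16·20 = 320 ≡ 1, so λ ≡ 20.
  x = λ² - 6 - 22 = 400 - 28 ≡ 24; y = λ·(6 - 24) - 27 ≡ 19. → (24, 19)
5P: (24, 19) + (22, 28). λ = (28 - 19)/(22 - 24) ≡ 9/27 mod 29. 27⁻¹ ≡ 14 (mod 29) since 27·14 = 378 ≡ 1, so λ ≡ 10.
  x = λ² - 24 - 22 = 100 - 46 ≡ 25; y = λ·(24 - 25) - 19 ≡ 0. → (25, 0)
6P: (25, 0) + (22, 28). λ = (28 - 0)/(22 - 25) ≡ 28/26 mod 29. 26⁻¹ ≡ 19 (mod 29), so λ ≡ 10.
  x = λ² - 25 - 22 = 100 - 47 ≡ 24; y = λ·(25 - 24) - 0 ≡ 10. → (24, 10)
7P: (24, 10) + (22, 28). λ = (28 - 10)/(22 - 24) ≡ 18/27 mod 29. 27⁻¹ ≡ 14 (mod 29) since 27·14 = 378 ≡ 1, so λ ≡ 20.
  x = λ² - 24 - 22 = 400 - 46 ≡ 6; y = λ·(24 - 6) - 10 ≡ 2. → (6, 2)
8P: (6, 2) + (22, 28). λ = (28 - 2)/(22 - 6) ≡ 26/16 mod 29. 16⁻¹ ≡ 20 (mod 29), so λ ≡ 27.
  x = λ² - 6 - 22 = 729 - 28 ≡ 5; y = λ·(6 - 5) - 2 ≡ 25. → (5, 25)
9P: (5, 25) + (22, 28). λ = (28 - 25)/(22 - 5) ≡ 3/17 mod 29. 17⁻¹ ≡ 12 (mod 29) since 17·12 = 204 ≡ 1, so λ ≡ 7.
  x = λ² - 5 - 22 = 49 - 27 ≡ 22; y = λ·(5 - 22) - 25 ≡ 1. → (22, 1)
10P: (22, 1) + (22, 28): same x and y₁ ≡ -y₂, so the sum is O.
10P = O, so the order is 10.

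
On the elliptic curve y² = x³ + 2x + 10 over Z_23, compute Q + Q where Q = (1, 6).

(6, 13)

tangent at (1, 6): λ = (3·1² + 2)/(2·6) ≡ 5/12. 12⁻¹ ≡ 2 (mod 23), so λ ≡ 5·2 ≡ 10.
  x = λ² - 1 - 1 = 100 - 2 ≡ 6; y = λ·(1 - 6) - 6 ≡ 13. → (6, 13)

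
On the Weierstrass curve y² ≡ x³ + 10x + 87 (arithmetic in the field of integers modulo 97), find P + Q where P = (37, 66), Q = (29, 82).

(37, 66) + (29, 82). λ = (82 - 66)/(29 - 37) ≡ 16/89 mod 97. 89⁻¹ ≡ 12 (mod 97), so λ ≡ 95.
  x = λ² - 37 - 29 = 9025 - 66 ≡ 35; y = λ·(37 - 35) - 66 ≡ 27. → (35, 27)

(35, 27)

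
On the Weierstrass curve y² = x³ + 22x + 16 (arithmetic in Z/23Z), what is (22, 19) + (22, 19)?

tangent at (22, 19): λ = (3·22² + 22)/(2·19) ≡ 2/15. 15⁻¹ ≡ 20 (mod 23), so λ ≡ 2·20 ≡ 17.
  x = λ² - 22 - 22 = 289 - 44 ≡ 15; y = λ·(22 - 15) - 19 ≡ 8. → (15, 8)

(15, 8)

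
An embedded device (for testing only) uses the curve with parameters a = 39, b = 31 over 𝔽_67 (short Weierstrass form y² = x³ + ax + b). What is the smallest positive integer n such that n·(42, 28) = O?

3

2P: tangent at (42, 28): λ = (3·42² + 39)/(2·28) ≡ 38/56. 56⁻¹ ≡ 6 (mod 67) since 56·6 = 336 ≡ 1, so λ ≡ 38·6 ≡ 27.
  x = λ² - 42 - 42 = 729 - 84 ≡ 42; y = λ·(42 - 42) - 28 ≡ 39. → (42, 39)
3P: (42, 39) + (42, 28): same x and y₁ ≡ -y₂, so the sum is O.
3P = O, so the order is 3.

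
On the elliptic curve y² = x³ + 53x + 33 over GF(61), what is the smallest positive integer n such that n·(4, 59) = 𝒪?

2P: tangent at (4, 59): λ = (3·4² + 53)/(2·59) ≡ 40/57. 57⁻¹ ≡ 15 (mod 61), so λ ≡ 40·15 ≡ 51.
  x = λ² - 4 - 4 = 2601 - 8 ≡ 31; y = λ·(4 - 31) - 59 ≡ 28. → (31, 28)
3P: (31, 28) + (4, 59). λ = (59 - 28)/(4 - 31) ≡ 31/34 mod 61. 34⁻¹ ≡ 9 (mod 61), so λ ≡ 35.
  x = λ² - 31 - 4 = 1225 - 35 ≡ 31; y = λ·(31 - 31) - 28 ≡ 33. → (31, 33)
4P: (31, 33) + (4, 59). λ = (59 - 33)/(4 - 31) ≡ 26/34 mod 61. 34⁻¹ ≡ 9 (mod 61), so λ ≡ 51.
  x = λ² - 31 - 4 = 2601 - 35 ≡ 4; y = λ·(31 - 4) - 33 ≡ 2. → (4, 2)
5P: (4, 2) + (4, 59): same x and y₁ ≡ -y₂, so the sum is 𝒪.
5P = 𝒪, so the order is 5.

5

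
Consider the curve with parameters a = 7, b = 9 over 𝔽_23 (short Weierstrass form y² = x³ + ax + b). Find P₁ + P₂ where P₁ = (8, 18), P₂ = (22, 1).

(8, 18) + (22, 1). λ = (1 - 18)/(22 - 8) ≡ 6/14 mod 23. 14⁻¹ ≡ 5 (mod 23), so λ ≡ 7.
  x = λ² - 8 - 22 = 49 - 30 ≡ 19; y = λ·(8 - 19) - 18 ≡ 20. → (19, 20)

(19, 20)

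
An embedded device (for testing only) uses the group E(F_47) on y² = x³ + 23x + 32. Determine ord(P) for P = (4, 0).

2

2P: (4, 0) + (4, 0): same x and y₁ ≡ -y₂, so the sum is ∞.
2P = ∞, so the order is 2.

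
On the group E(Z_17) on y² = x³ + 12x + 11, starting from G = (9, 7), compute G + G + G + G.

Double-and-add on 4 = (100)₂. Start with G = (9, 7) for the leading 1-bit.
double: tangent at (9, 7): λ = (3·9² + 12)/(2·7) ≡ 0/14. 14⁻¹ ≡ 11 (mod 17), so λ ≡ 0·11 ≡ 0.
  x = λ² - 9 - 9 = 0 - 18 ≡ 16; y = λ·(9 - 16) - 7 ≡ 10. → (16, 10)
double: tangent at (16, 10): λ = (3·16² + 12)/(2·10) ≡ 15/3. 3⁻¹ ≡ 6 (mod 17), so λ ≡ 15·6 ≡ 5.
  x = λ² - 16 - 16 = 25 - 32 ≡ 10; y = λ·(16 - 10) - 10 ≡ 3. → (10, 3)

(10, 3)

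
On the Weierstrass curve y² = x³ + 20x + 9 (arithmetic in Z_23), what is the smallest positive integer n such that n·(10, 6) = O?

5

2P: tangent at (10, 6): λ = (3·10² + 20)/(2·6) ≡ 21/12. 12⁻¹ ≡ 2 (mod 23), so λ ≡ 21·2 ≡ 19.
  x = λ² - 10 - 10 = 361 - 20 ≡ 19; y = λ·(10 - 19) - 6 ≡ 7. → (19, 7)
3P: (19, 7) + (10, 6). λ = (6 - 7)/(10 - 19) ≡ 22/14 mod 23. 14⁻¹ ≡ 5 (mod 23), so λ ≡ 18.
  x = λ² - 19 - 10 = 324 - 29 ≡ 19; y = λ·(19 - 19) - 7 ≡ 16. → (19, 16)
4P: (19, 16) + (10, 6). λ = (6 - 16)/(10 - 19) ≡ 13/14 mod 23. 14⁻¹ ≡ 5 (mod 23), so λ ≡ 19.
  x = λ² - 19 - 10 = 361 - 29 ≡ 10; y = λ·(19 - 10) - 16 ≡ 17. → (10, 17)
5P: (10, 17) + (10, 6): same x and y₁ ≡ -y₂, so the sum is O.
5P = O, so the order is 5.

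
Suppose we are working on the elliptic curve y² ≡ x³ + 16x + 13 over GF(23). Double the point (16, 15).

(0, 6)

tangent at (16, 15): λ = (3·16² + 16)/(2·15) ≡ 2/7. 7⁻¹ ≡ 10 (mod 23), so λ ≡ 2·10 ≡ 20.
  x = λ² - 16 - 16 = 400 - 32 ≡ 0; y = λ·(16 - 0) - 15 ≡ 6. → (0, 6)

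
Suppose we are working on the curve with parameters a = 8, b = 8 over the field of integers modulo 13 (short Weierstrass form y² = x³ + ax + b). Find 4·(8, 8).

Write Q = (8, 8).
Double-and-add on 4 = (100)₂. Start with Q = (8, 8) for the leading 1-bit.
double: tangent at (8, 8): λ = (3·8² + 8)/(2·8) ≡ 5/3. 3⁻¹ ≡ 9 (mod 13), so λ ≡ 5·9 ≡ 6.
  x = λ² - 8 - 8 = 36 - 16 ≡ 7; y = λ·(8 - 7) - 8 ≡ 11. → (7, 11)
double: tangent at (7, 11): λ = (3·7² + 8)/(2·11) ≡ 12/9. 9⁻¹ ≡ 3 (mod 13), so λ ≡ 12·3 ≡ 10.
  x = λ² - 7 - 7 = 100 - 14 ≡ 8; y = λ·(7 - 8) - 11 ≡ 5. → (8, 5)

(8, 5)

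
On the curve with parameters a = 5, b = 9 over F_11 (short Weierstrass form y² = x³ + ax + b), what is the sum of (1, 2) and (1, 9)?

The two points share x = 1 and their y-coordinates satisfy 2 + 9 ≡ 0 (mod 11), so they are inverses. Their sum is the point at infinity.

O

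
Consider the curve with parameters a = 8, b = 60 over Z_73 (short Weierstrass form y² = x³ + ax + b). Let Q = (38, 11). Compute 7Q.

Double-and-add on 7 = (111)₂. Start with Q = (38, 11) for the leading 1-bit.
double: tangent at (38, 11): λ = (3·38² + 8)/(2·11) ≡ 33/22. 22⁻¹ ≡ 10 (mod 73), so λ ≡ 33·10 ≡ 38.
  x = λ² - 38 - 38 = 1444 - 76 ≡ 54; y = λ·(38 - 54) - 11 ≡ 38. → (54, 38)
add Q: (54, 38) + (38, 11). λ = (11 - 38)/(38 - 54) ≡ 46/57 mod 73. 57⁻¹ ≡ 41 (mod 73), so λ ≡ 61.
  x = λ² - 54 - 38 = 3721 - 92 ≡ 52; y = λ·(54 - 52) - 38 ≡ 11. → (52, 11)
double: tangent at (52, 11): λ = (3·52² + 8)/(2·11) ≡ 17/22. 22⁻¹ ≡ 10 (mod 73), so λ ≡ 17·10 ≡ 24.
  x = λ² - 52 - 52 = 576 - 104 ≡ 34; y = λ·(52 - 34) - 11 ≡ 56. → (34, 56)
add Q: (34, 56) + (38, 11). λ = (11 - 56)/(38 - 34) ≡ 28/4 mod 73. 4⁻¹ ≡ 55 (mod 73) since 4·55 = 220 ≡ 1, so λ ≡ 7.
  x = λ² - 34 - 38 = 49 - 72 ≡ 50; y = λ·(34 - 50) - 56 ≡ 51. → (50, 51)

(50, 51)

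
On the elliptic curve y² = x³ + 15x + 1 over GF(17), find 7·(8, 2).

Write G = (8, 2).
Repeated addition: build up to 7G.
2G: tangent at (8, 2): λ = (3·8² + 15)/(2·2) ≡ 3/4. 4⁻¹ ≡ 13 (mod 17) since 4·13 = 52 ≡ 1, so λ ≡ 3·13 ≡ 5.
  x = λ² - 8 - 8 = 25 - 16 ≡ 9; y = λ·(8 - 9) - 2 ≡ 10. → (9, 10)
3G: (9, 10) + (8, 2). λ = (2 - 10)/(8 - 9) ≡ 9/16 mod 17. 16⁻¹ ≡ 16 (mod 17) since 16·16 = 256 ≡ 1, so λ ≡ 8.
  x = λ² - 9 - 8 = 64 - 17 ≡ 13; y = λ·(9 - 13) - 10 ≡ 9. → (13, 9)
4G: (13, 9) + (8, 2). λ = (2 - 9)/(8 - 13) ≡ 10/12 mod 17. 12⁻¹ ≡ 10 (mod 17), so λ ≡ 15.
  x = λ² - 13 - 8 = 225 - 21 ≡ 0; y = λ·(13 - 0) - 9 ≡ 16. → (0, 16)
5G: (0, 16) + (8, 2). λ = (2 - 16)/(8 - 0) ≡ 3/8 mod 17. 8⁻¹ ≡ 15 (mod 17), so λ ≡ 11.
  x = λ² - 0 - 8 = 121 - 8 ≡ 11; y = λ·(0 - 11) - 16 ≡ 16. → (11, 16)
6G: (11, 16) + (8, 2). λ = (2 - 16)/(8 - 11) ≡ 3/14 mod 17. 14⁻¹ ≡ 11 (mod 17), so λ ≡ 16.
  x = λ² - 11 - 8 = 256 - 19 ≡ 16; y = λ·(11 - 16) - 16 ≡ 6. → (16, 6)
7G: (16, 6) + (8, 2). λ = (2 - 6)/(8 - 16) ≡ 13/9 mod 17. 9⁻¹ ≡ 2 (mod 17) since 9·2 = 18 ≡ 1, so λ ≡ 9.
  x = λ² - 16 - 8 = 81 - 24 ≡ 6; y = λ·(16 - 6) - 6 ≡ 16. → (6, 16)

(6, 16)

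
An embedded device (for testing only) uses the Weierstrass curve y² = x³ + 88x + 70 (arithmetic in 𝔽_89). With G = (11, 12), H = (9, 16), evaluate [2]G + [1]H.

First 2G:
Repeated addition: build up to 2G.
2G: tangent at (11, 12): λ = (3·11² + 88)/(2·12) ≡ 6/24. 24⁻¹ ≡ 26 (mod 89), so λ ≡ 6·26 ≡ 67.
  x = λ² - 11 - 11 = 4489 - 22 ≡ 17; y = λ·(11 - 17) - 12 ≡ 31. → (17, 31)
2G = (17, 31).
Finally 2G + H:
(17, 31) + (9, 16). λ = (16 - 31)/(9 - 17) ≡ 74/81 mod 89. 81⁻¹ ≡ 11 (mod 89), so λ ≡ 13.
  x = λ² - 17 - 9 = 169 - 26 ≡ 54; y = λ·(17 - 54) - 31 ≡ 22. → (54, 22)

(54, 22)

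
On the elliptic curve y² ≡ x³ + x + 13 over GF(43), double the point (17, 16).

(1, 31)

tangent at (17, 16): λ = (3·17² + 1)/(2·16) ≡ 8/32. 32⁻¹ ≡ 39 (mod 43), so λ ≡ 8·39 ≡ 11.
  x = λ² - 17 - 17 = 121 - 34 ≡ 1; y = λ·(17 - 1) - 16 ≡ 31. → (1, 31)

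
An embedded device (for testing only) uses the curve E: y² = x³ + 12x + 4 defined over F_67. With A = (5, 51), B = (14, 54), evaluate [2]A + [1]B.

(53, 24)

First 2A:
Repeated addition: build up to 2A.
2A: tangent at (5, 51): λ = (3·5² + 12)/(2·51) ≡ 20/35. 35⁻¹ ≡ 23 (mod 67), so λ ≡ 20·23 ≡ 58.
  x = λ² - 5 - 5 = 3364 - 10 ≡ 4; y = λ·(5 - 4) - 51 ≡ 7. → (4, 7)
2A = (4, 7).
Finally 2A + B:
(4, 7) + (14, 54). λ = (54 - 7)/(14 - 4) ≡ 47/10 mod 67. 10⁻¹ ≡ 47 (mod 67) since 10·47 = 470 ≡ 1, so λ ≡ 65.
  x = λ² - 4 - 14 = 4225 - 18 ≡ 53; y = λ·(4 - 53) - 7 ≡ 24. → (53, 24)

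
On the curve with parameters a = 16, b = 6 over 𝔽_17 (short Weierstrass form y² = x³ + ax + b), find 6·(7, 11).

Write G = (7, 11).
Double-and-add on 6 = (110)₂. Start with G = (7, 11) for the leading 1-bit.
double: tangent at (7, 11): λ = (3·7² + 16)/(2·11) ≡ 10/5. 5⁻¹ ≡ 7 (mod 17), so λ ≡ 10·7 ≡ 2.
  x = λ² - 7 - 7 = 4 - 14 ≡ 7; y = λ·(7 - 7) - 11 ≡ 6. → (7, 6)
add G: (7, 6) + (7, 11): same x and y₁ ≡ -y₂, so the sum is the point at infinity.
double: the point at infinity + the point at infinity = the point at infinity (identity).

O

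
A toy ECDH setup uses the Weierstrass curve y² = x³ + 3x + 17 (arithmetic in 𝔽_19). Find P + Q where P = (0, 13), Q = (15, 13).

(0, 13) + (15, 13). λ = (13 - 13)/(15 - 0) ≡ 0/15 mod 19. 15⁻¹ ≡ 14 (mod 19), so λ ≡ 0.
  x = λ² - 0 - 15 = 0 - 15 ≡ 4; y = λ·(0 - 4) - 13 ≡ 6. → (4, 6)

(4, 6)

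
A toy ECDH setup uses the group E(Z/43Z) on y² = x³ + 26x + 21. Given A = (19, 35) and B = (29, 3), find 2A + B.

O

First 2A:
Repeated addition: build up to 2A.
2A: tangent at (19, 35): λ = (3·19² + 26)/(2·35) ≡ 34/27. 27⁻¹ ≡ 8 (mod 43), so λ ≡ 34·8 ≡ 14.
  x = λ² - 19 - 19 = 196 - 38 ≡ 29; y = λ·(19 - 29) - 35 ≡ 40. → (29, 40)
2A = (29, 40).
Finally 2A + B:
(29, 40) + (29, 3): same x and y₁ ≡ -y₂, so the sum is the point at infinity.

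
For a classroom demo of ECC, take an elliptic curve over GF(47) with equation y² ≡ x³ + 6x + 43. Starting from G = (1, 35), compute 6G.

Repeated addition: build up to 6G.
2G: tangent at (1, 35): λ = (3·1² + 6)/(2·35) ≡ 9/23. 23⁻¹ ≡ 45 (mod 47) since 23·45 = 1035 ≡ 1, so λ ≡ 9·45 ≡ 29.
  x = λ² - 1 - 1 = 841 - 2 ≡ 40; y = λ·(1 - 40) - 35 ≡ 9. → (40, 9)
3G: (40, 9) + (1, 35). λ = (35 - 9)/(1 - 40) ≡ 26/8 mod 47. 8⁻¹ ≡ 6 (mod 47), so λ ≡ 15.
  x = λ² - 40 - 1 = 225 - 41 ≡ 43; y = λ·(40 - 43) - 9 ≡ 40. → (43, 40)
4G: (43, 40) + (1, 35). λ = (35 - 40)/(1 - 43) ≡ 42/5 mod 47. 5⁻¹ ≡ 19 (mod 47), so λ ≡ 46.
  x = λ² - 43 - 1 = 2116 - 44 ≡ 4; y = λ·(43 - 4) - 40 ≡ 15. → (4, 15)
5G: (4, 15) + (1, 35). λ = (35 - 15)/(1 - 4) ≡ 20/44 mod 47. 44⁻¹ ≡ 31 (mod 47) since 44·31 = 1364 ≡ 1, so λ ≡ 9.
  x = λ² - 4 - 1 = 81 - 5 ≡ 29; y = λ·(4 - 29) - 15 ≡ 42. → (29, 42)
6G: (29, 42) + (1, 35). λ = (35 - 42)/(1 - 29) ≡ 40/19 mod 47. 19⁻¹ ≡ 5 (mod 47), so λ ≡ 12.
  x = λ² - 29 - 1 = 144 - 30 ≡ 20; y = λ·(29 - 20) - 42 ≡ 19. → (20, 19)

(20, 19)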